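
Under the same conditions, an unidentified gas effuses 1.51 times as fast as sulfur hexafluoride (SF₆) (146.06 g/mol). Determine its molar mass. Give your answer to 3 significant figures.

Graham's law gives rate_X/rate_SF₆ = √(M_SF₆/M_X).
1.51 = √(146.06/M_X)
M_X = 146.06 / 1.51² = 146.06 / 2.280 = 64.1 g/mol

64.1 g/mol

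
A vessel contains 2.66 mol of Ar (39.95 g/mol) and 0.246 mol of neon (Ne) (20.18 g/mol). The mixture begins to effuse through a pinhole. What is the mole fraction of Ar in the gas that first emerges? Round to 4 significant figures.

Rate_i ∝ x_i/√M_i (Graham's law weighted by mole fraction), so the effusate composition follows n_i/√M_i.
So x_Ar in the escaping gas = (n_Ar/√M_Ar) / Σ(n_i/√M_i)
= (2.66/√39.95) / (2.66/√39.95 + 0.246/√20.18) = 0.4208/(0.4208 + 0.05476) = 0.8849.

0.8849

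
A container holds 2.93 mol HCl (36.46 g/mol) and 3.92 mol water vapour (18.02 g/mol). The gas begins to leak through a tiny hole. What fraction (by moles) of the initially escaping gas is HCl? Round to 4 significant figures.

0.3445

Effusion rate of each component ∝ n_i/√M_i (partial pressure × 1/√M).
Mole fraction of HCl in the effusate = (n_HCl/√M_HCl) / (n_HCl/√M_HCl + n_H₂O/√M_H₂O)
= (2.93/√36.46) / (2.93/√36.46 + 3.92/√18.02) = 0.4852/(0.4852 + 0.9234) = 0.3445.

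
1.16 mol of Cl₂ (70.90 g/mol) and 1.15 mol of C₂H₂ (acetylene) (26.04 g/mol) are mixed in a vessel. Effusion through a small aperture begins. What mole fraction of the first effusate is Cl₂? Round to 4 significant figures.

The effusion rate of species i is ∝ p_i/√M_i ∝ n_i/√M_i.
x_Cl₂(eff) = (n_Cl₂/√M_Cl₂) / (n_Cl₂/√M_Cl₂ + n_C₂H₂/√M_C₂H₂)
= (1.16/√70.90) / (1.16/√70.90 + 1.15/√26.04) = 0.1378/(0.1378 + 0.2254) = 0.3794.

0.3794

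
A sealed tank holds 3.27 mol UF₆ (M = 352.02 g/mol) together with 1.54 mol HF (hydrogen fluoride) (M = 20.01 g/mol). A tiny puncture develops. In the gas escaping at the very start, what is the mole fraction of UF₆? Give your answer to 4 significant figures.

0.3361

Effusion rate of each component ∝ n_i/√M_i (partial pressure × 1/√M).
Mole fraction of UF₆ in the effusate = (n_UF₆/√M_UF₆) / (n_UF₆/√M_UF₆ + n_HF/√M_HF)
= (3.27/√352.02) / (3.27/√352.02 + 1.54/√20.01) = 0.1743/(0.1743 + 0.3443) = 0.3361.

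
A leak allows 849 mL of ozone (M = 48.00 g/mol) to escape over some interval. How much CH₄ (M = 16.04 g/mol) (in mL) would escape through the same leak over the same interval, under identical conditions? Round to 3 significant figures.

By Graham's law, rate_CH₄/rate_O₃ = √(M_O₃/M_CH₄) = √(48.00/16.04) = √2.993 = 1.730.
So the volume for CH₄ is 849 × 1.730 = 1470 mL.

1470 mL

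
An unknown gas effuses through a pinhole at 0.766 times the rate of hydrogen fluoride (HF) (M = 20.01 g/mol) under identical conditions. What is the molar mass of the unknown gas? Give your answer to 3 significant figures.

34.1 g/mol

From Graham's law, rate_X/rate_HF = √(M_HF/M_X).
0.766 = √(20.01/M_X)
M_X = 20.01 / 0.766² = 20.01 / 0.5868 = 34.1 g/mol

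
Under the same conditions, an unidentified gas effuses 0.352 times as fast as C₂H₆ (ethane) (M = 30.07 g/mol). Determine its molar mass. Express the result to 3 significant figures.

243 g/mol

Since effusion rate ∝ 1/√M, rate_X/rate_C₂H₆ = √(M_C₂H₆/M_X).
0.352 = √(30.07/M_X)
M_X = 30.07 / 0.352² = 30.07 / 0.1239 = 243 g/mol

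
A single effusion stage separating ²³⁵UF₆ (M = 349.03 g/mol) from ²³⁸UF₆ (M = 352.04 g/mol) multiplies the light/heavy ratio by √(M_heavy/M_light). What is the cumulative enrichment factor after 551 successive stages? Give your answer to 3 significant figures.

10.7

After 551 stages the ratio has grown by (√(352.04/349.03))^551 = (352.04/349.03)^(551/2).
= 1.00862^(551/2) = 10.7.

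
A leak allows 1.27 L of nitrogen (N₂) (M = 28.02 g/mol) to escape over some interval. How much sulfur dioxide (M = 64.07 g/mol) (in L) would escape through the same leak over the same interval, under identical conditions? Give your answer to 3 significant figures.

0.840 L

From Graham's law, rate_SO₂/rate_N₂ = √(M_N₂/M_SO₂) = √(28.02/64.07) = √0.4373 = 0.6613.
So the volume for SO₂ is 1.27 × 0.6613 = 0.840 L.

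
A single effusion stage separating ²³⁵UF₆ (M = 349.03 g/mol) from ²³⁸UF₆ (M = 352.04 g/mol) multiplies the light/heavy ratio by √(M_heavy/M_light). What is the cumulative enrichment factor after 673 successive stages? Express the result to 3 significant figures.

After 673 stages the ratio has grown by (√(352.04/349.03))^673 = (352.04/349.03)^(673/2).
= 1.00862^(673/2) = 18.0.

18.0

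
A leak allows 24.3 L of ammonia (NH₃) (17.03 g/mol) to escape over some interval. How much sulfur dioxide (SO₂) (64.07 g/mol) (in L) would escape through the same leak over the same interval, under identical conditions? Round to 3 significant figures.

From Graham's law, rate_SO₂/rate_NH₃ = √(M_NH₃/M_SO₂) = √(17.03/64.07) = √0.2658 = 0.5156.
So the volume for SO₂ is 24.3 × 0.5156 = 12.5 L.

12.5 L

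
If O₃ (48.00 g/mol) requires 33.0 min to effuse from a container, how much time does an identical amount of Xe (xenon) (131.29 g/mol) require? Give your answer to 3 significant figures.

From Graham's law, t_Xe/t_O₃ = √(M_Xe/M_O₃) = √(131.29/48.00) = √2.735 = 1.654.
So the time for Xe is 33.0 × 1.654 = 54.6 min.

54.6 min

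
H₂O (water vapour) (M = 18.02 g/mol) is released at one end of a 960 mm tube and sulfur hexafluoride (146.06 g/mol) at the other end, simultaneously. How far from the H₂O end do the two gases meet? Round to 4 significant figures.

710.5 mm

The fronts meet when d_H₂O + d_SF₆ = L with d_H₂O/d_SF₆ = √(M_SF₆/M_H₂O) (Graham's law). Here √(M_SF₆/M_H₂O) = √(146.06/18.02) = 2.847.
With d_H₂O + d_SF₆ = 960 mm, d_SF₆ = 960/(1 + 2.847) = 249.5 mm.
d_H₂O = 960 − 249.5 = 710.5 mm.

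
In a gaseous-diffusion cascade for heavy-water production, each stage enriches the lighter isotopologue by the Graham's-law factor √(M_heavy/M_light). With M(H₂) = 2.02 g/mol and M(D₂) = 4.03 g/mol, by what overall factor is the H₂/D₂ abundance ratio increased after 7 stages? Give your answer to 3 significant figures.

Each stage multiplies the ratio by α = √(4.03/2.02), so after 7 stages the overall factor is α^7 = (4.03/2.02)^(7/2).
= 1.99505^(7/2) = 11.2.

11.2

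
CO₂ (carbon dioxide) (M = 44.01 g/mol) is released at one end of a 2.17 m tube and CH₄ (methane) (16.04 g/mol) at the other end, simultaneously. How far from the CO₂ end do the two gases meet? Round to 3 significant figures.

0.817 m

Distances travelled in equal time are proportional to diffusion rates, so d_CO₂/d_CH₄ = √(M_CH₄/M_CO₂) = √(16.04/44.01) = 0.6037.
With d_CO₂ + d_CH₄ = 2.17 m, d_CH₄ = 2.17/(1 + 0.6037) = 1.353 m.
d_CO₂ = 2.17 − 1.353 = 0.817 m.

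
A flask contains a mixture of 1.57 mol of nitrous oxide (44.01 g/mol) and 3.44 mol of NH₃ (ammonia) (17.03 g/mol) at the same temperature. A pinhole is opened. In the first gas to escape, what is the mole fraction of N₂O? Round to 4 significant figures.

0.2211

The effusion rate of species i is ∝ p_i/√M_i ∝ n_i/√M_i.
x_N₂O(eff) = (n_N₂O/√M_N₂O) / (n_N₂O/√M_N₂O + n_NH₃/√M_NH₃)
= (1.57/√44.01) / (1.57/√44.01 + 3.44/√17.03) = 0.2367/(0.2367 + 0.8336) = 0.2211.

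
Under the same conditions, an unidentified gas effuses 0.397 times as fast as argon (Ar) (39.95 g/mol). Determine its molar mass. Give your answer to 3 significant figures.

Using Graham's law: rate_X/rate_Ar = √(M_Ar/M_X).
0.397 = √(39.95/M_X)
M_X = 39.95 / 0.397² = 39.95 / 0.1576 = 253 g/mol

253 g/mol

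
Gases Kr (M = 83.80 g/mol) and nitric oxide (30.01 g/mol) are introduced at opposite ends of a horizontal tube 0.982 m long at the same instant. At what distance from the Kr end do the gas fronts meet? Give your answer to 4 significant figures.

0.3676 m

In equal time, each gas travels a distance ∝ its rate ∝ 1/√M, so d_Kr/d_NO = √(M_NO/M_Kr) = √(30.01/83.80) = 0.5984.
With d_Kr + d_NO = 0.982 m, d_NO = 0.982/(1 + 0.5984) = 0.6144 m.
d_Kr = 0.982 − 0.6144 = 0.3676 m.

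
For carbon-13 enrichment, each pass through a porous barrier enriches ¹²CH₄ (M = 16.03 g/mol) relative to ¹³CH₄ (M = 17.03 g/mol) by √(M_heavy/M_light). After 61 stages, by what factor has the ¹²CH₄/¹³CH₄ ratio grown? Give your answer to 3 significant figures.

6.33

After 61 stages the ratio has grown by (√(17.03/16.03))^61 = (17.03/16.03)^(61/2).
= 1.06238^(61/2) = 6.33.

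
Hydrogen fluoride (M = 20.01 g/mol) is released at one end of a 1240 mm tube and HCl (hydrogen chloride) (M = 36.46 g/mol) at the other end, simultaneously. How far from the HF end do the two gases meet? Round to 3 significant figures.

Graham's law gives d_HF/d_HCl = rate_HF/rate_HCl = √(M_HCl/M_HF) = √(36.46/20.01) = 1.350.
With d_HF + d_HCl = 1240 mm, d_HCl = 1240/(1 + 1.350) = 527.7 mm.
d_HF = 1240 − 527.7 = 712 mm.

712 mm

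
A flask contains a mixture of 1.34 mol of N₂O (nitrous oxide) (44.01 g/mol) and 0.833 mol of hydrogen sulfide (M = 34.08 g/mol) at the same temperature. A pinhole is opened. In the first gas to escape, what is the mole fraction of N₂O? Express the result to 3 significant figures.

The effusion rate of species i is ∝ p_i/√M_i ∝ n_i/√M_i.
x_N₂O(eff) = (n_N₂O/√M_N₂O) / (n_N₂O/√M_N₂O + n_H₂S/√M_H₂S)
= (1.34/√44.01) / (1.34/√44.01 + 0.833/√34.08) = 0.2020/(0.2020 + 0.1427) = 0.586.

0.586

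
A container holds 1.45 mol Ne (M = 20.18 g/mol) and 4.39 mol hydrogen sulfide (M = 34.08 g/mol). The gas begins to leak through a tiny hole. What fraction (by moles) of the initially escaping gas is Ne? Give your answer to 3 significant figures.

0.300

Rate_i ∝ x_i/√M_i (Graham's law weighted by mole fraction), so the effusate composition follows n_i/√M_i.
Mole fraction of Ne in the effusate = (n_Ne/√M_Ne) / (n_Ne/√M_Ne + n_H₂S/√M_H₂S)
= (1.45/√20.18) / (1.45/√20.18 + 4.39/√34.08) = 0.3228/(0.3228 + 0.7520) = 0.300.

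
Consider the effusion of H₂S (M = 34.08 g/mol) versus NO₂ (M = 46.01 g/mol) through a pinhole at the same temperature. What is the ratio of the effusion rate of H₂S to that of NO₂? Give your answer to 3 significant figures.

1.16

By Graham's law, rate_H₂S/rate_NO₂ = √(M_NO₂/M_H₂S) = √(46.01/34.08) = √1.350 = 1.16.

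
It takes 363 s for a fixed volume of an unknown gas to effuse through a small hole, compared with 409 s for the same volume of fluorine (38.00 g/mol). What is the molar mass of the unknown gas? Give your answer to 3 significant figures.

29.9 g/mol

Graham's law gives t_X/t_F₂ = √(M_X/M_F₂).
363/409 = 0.8875 = √(M_X/38.00)
M_X = 38.00 × 0.8875² = 38.00 × 0.7877 = 29.9 g/mol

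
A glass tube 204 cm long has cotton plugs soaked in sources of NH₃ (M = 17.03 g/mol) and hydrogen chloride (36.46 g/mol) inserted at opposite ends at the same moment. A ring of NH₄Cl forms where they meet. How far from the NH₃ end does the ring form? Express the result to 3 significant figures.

Distances travelled in equal time are proportional to diffusion rates, so d_NH₃/d_HCl = √(M_HCl/M_NH₃) = √(36.46/17.03) = 1.463.
With d_NH₃ + d_HCl = 204 cm, d_HCl = 204/(1 + 1.463) = 82.82 cm.
d_NH₃ = 204 − 82.82 = 121 cm.

121 cm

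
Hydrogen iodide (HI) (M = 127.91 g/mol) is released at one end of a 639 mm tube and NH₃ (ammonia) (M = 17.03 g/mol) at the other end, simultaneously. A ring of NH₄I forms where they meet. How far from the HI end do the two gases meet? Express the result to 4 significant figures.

Graham's law gives d_HI/d_NH₃ = rate_HI/rate_NH₃ = √(M_NH₃/M_HI) = √(17.03/127.91) = 0.3649.
With d_HI + d_NH₃ = 639 mm, d_NH₃ = 639/(1 + 0.3649) = 468.2 mm.
d_HI = 639 − 468.2 = 170.8 mm.

170.8 mm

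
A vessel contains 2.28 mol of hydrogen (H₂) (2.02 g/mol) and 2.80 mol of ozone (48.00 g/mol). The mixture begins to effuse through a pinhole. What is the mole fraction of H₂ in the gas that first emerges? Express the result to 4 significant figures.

0.7988

Effusion rate of each component ∝ n_i/√M_i (partial pressure × 1/√M).
Mole fraction of H₂ in the effusate = (n_H₂/√M_H₂) / (n_H₂/√M_H₂ + n_O₃/√M_O₃)
= (2.28/√2.02) / (2.28/√2.02 + 2.80/√48.00) = 1.604/(1.604 + 0.4041) = 0.7988.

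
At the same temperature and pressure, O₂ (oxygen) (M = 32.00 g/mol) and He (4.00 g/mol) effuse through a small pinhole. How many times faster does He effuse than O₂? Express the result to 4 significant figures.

2.828

Using Graham's law: rate_He/rate_O₂ = √(M_O₂/M_He) = √(32.00/4.00) = √8.000 = 2.828.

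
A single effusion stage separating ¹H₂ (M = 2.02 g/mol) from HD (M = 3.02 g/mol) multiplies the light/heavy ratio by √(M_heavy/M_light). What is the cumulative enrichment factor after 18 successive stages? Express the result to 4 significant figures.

After 18 stages the ratio has grown by (√(3.02/2.02))^18 = (3.02/2.02)^(18/2).
= 1.49505^9 = 37.32.

37.32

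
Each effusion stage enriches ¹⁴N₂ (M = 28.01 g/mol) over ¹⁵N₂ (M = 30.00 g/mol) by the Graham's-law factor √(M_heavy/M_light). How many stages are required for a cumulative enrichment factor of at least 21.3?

90

Per stage α = (30.00/28.01)^(1/2) = 1.07105^0.5, giving ln α = 0.03432.
Need α^N ≥ 21.3 ⇒ N ≥ ln(21.3) / ln α = 3.059 / 0.03432 = 89.13.
Minimum whole number of stages: N = 90.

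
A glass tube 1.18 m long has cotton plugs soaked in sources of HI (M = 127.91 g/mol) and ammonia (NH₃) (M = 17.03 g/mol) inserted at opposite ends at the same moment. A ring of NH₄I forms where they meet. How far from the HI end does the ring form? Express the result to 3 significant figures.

0.315 m

In equal time, each gas travels a distance ∝ its rate ∝ 1/√M, so d_HI/d_NH₃ = √(M_NH₃/M_HI) = √(17.03/127.91) = 0.3649.
With d_HI + d_NH₃ = 1.18 m, d_NH₃ = 1.18/(1 + 0.3649) = 0.8645 m.
d_HI = 1.18 − 0.8645 = 0.315 m.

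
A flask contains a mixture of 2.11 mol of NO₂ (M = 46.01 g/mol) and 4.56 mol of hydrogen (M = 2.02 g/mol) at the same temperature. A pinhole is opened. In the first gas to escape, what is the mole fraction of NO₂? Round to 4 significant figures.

The effusion rate of species i is ∝ p_i/√M_i ∝ n_i/√M_i.
x_NO₂(eff) = (n_NO₂/√M_NO₂) / (n_NO₂/√M_NO₂ + n_H₂/√M_H₂)
= (2.11/√46.01) / (2.11/√46.01 + 4.56/√2.02) = 0.3111/(0.3111 + 3.208) = 0.08839.

0.08839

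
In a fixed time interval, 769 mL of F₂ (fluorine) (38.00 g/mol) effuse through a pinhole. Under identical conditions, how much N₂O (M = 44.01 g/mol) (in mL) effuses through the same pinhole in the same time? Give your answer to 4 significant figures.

714.6 mL

By Graham's law, rate_N₂O/rate_F₂ = √(M_F₂/M_N₂O) = √(38.00/44.01) = √0.8634 = 0.9292.
So the volume for N₂O is 769 × 0.9292 = 714.6 mL.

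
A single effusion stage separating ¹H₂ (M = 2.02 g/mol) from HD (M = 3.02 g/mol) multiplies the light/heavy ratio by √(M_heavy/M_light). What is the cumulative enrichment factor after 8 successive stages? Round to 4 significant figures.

The single-stage factor is √(M_heavy/M_light), so 8 stages give [√(3.02/2.02)]^8 = (3.02/2.02)^(8/2).
= 1.49505^4 = 4.996.

4.996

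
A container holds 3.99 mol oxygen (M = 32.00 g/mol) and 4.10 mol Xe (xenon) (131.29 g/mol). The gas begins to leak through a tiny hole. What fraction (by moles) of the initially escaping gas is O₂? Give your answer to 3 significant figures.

The effusion rate of species i is ∝ p_i/√M_i ∝ n_i/√M_i.
So x_O₂ in the escaping gas = (n_O₂/√M_O₂) / Σ(n_i/√M_i)
= (3.99/√32.00) / (3.99/√32.00 + 4.10/√131.29) = 0.7053/(0.7053 + 0.3578) = 0.663.

0.663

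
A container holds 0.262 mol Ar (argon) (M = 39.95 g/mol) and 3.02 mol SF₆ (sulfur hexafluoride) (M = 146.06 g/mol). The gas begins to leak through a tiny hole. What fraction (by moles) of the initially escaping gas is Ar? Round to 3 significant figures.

Rate_i ∝ x_i/√M_i (Graham's law weighted by mole fraction), so the effusate composition follows n_i/√M_i.
So x_Ar in the escaping gas = (n_Ar/√M_Ar) / Σ(n_i/√M_i)
= (0.262/√39.95) / (0.262/√39.95 + 3.02/√146.06) = 0.04145/(0.04145 + 0.2499) = 0.142.

0.142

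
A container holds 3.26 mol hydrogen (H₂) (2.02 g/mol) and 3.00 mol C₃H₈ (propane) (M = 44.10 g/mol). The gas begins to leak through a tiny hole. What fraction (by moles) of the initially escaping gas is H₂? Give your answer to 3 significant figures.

Each component's effusion rate ∝ (its partial pressure)·(1/√M) ∝ n_i/√M_i.
x_H₂(eff) = (n_H₂/√M_H₂) / (n_H₂/√M_H₂ + n_C₃H₈/√M_C₃H₈)
= (3.26/√2.02) / (3.26/√2.02 + 3.00/√44.10) = 2.294/(2.294 + 0.4518) = 0.835.

0.835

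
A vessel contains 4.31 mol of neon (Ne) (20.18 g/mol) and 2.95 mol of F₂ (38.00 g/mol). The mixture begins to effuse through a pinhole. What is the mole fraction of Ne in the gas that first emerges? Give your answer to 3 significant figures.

Effusion rate of each component ∝ n_i/√M_i (partial pressure × 1/√M).
So x_Ne in the escaping gas = (n_Ne/√M_Ne) / Σ(n_i/√M_i)
= (4.31/√20.18) / (4.31/√20.18 + 2.95/√38.00) = 0.9594/(0.9594 + 0.4786) = 0.667.

0.667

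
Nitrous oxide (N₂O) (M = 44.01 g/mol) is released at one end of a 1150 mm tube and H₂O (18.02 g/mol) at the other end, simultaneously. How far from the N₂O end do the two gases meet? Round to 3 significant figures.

449 mm

The fronts meet when d_N₂O + d_H₂O = L with d_N₂O/d_H₂O = √(M_H₂O/M_N₂O) (Graham's law). Here √(M_H₂O/M_N₂O) = √(18.02/44.01) = 0.6399.
With d_N₂O + d_H₂O = 1150 mm, d_H₂O = 1150/(1 + 0.6399) = 701.3 mm.
d_N₂O = 1150 − 701.3 = 449 mm.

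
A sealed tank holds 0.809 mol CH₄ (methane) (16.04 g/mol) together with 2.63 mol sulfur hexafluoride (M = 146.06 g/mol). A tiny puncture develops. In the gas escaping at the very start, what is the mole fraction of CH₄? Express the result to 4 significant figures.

Each component's effusion rate ∝ (its partial pressure)·(1/√M) ∝ n_i/√M_i.
x_CH₄(eff) = (n_CH₄/√M_CH₄) / (n_CH₄/√M_CH₄ + n_SF₆/√M_SF₆)
= (0.809/√16.04) / (0.809/√16.04 + 2.63/√146.06) = 0.2020/(0.2020 + 0.2176) = 0.4814.

0.4814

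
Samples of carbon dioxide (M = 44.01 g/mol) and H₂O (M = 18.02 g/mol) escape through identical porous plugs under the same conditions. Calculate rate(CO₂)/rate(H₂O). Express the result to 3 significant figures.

From Graham's law, rate_CO₂/rate_H₂O = √(M_H₂O/M_CO₂) = √(18.02/44.01) = √0.4095 = 0.640.

0.640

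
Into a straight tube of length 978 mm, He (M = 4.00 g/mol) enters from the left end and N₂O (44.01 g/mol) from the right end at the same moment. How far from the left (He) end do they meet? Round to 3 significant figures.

In equal time, each gas travels a distance ∝ its rate ∝ 1/√M, so d_He/d_N₂O = √(M_N₂O/M_He) = √(44.01/4.00) = 3.317.
With d_He + d_N₂O = 978 mm, d_N₂O = 978/(1 + 3.317) = 226.5 mm.
d_He = 978 − 226.5 = 751 mm.

751 mm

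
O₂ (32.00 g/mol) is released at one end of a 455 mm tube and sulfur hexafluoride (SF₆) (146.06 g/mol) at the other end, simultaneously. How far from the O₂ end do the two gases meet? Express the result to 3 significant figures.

310 mm

Graham's law gives d_O₂/d_SF₆ = rate_O₂/rate_SF₆ = √(M_SF₆/M_O₂) = √(146.06/32.00) = 2.136.
With d_O₂ + d_SF₆ = 455 mm, d_SF₆ = 455/(1 + 2.136) = 145.1 mm.
d_O₂ = 455 − 145.1 = 310 mm.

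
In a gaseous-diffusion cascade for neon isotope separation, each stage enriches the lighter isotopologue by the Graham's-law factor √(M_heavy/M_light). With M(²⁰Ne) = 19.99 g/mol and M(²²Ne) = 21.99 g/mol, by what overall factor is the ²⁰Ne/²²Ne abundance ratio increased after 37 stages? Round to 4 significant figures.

After 37 stages the ratio has grown by (√(21.99/19.99))^37 = (21.99/19.99)^(37/2).
= 1.10005^(37/2) = 5.836.

5.836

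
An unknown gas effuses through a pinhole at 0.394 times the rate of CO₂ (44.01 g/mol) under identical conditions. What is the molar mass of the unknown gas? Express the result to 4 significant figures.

From Graham's law, rate_X/rate_CO₂ = √(M_CO₂/M_X).
0.394 = √(44.01/M_X)
M_X = 44.01 / 0.394² = 44.01 / 0.1552 = 283.5 g/mol

283.5 g/mol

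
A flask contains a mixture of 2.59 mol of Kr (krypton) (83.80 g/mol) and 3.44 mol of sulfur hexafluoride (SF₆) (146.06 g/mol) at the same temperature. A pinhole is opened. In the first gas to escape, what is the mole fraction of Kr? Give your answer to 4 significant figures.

0.4985

Each component's effusion rate ∝ (its partial pressure)·(1/√M) ∝ n_i/√M_i.
x_Kr(eff) = (n_Kr/√M_Kr) / (n_Kr/√M_Kr + n_SF₆/√M_SF₆)
= (2.59/√83.80) / (2.59/√83.80 + 3.44/√146.06) = 0.2829/(0.2829 + 0.2846) = 0.4985.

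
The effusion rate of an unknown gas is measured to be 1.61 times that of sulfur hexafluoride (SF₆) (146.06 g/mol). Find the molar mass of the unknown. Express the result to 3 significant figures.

By Graham's law, rate_X/rate_SF₆ = √(M_SF₆/M_X).
1.61 = √(146.06/M_X)
M_X = 146.06 / 1.61² = 146.06 / 2.592 = 56.3 g/mol

56.3 g/mol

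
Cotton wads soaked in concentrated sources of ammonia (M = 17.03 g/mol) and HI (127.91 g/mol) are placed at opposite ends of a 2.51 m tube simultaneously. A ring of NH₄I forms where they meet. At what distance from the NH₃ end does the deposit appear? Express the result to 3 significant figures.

Graham's law gives d_NH₃/d_HI = rate_NH₃/rate_HI = √(M_HI/M_NH₃) = √(127.91/17.03) = 2.741.
With d_NH₃ + d_HI = 2.51 m, d_HI = 2.51/(1 + 2.741) = 0.6710 m.
d_NH₃ = 2.51 − 0.6710 = 1.84 m.

1.84 m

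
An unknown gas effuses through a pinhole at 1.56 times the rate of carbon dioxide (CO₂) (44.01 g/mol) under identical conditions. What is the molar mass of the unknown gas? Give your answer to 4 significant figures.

18.08 g/mol

From Graham's law, rate_X/rate_CO₂ = √(M_CO₂/M_X).
1.56 = √(44.01/M_X)
M_X = 44.01 / 1.56² = 44.01 / 2.434 = 18.08 g/mol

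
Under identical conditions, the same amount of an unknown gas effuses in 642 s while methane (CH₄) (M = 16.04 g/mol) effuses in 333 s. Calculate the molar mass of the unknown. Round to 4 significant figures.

Graham's law gives t_X/t_CH₄ = √(M_X/M_CH₄).
642/333 = 1.928 = √(M_X/16.04)
M_X = 16.04 × 1.928² = 16.04 × 3.717 = 59.62 g/mol

59.62 g/mol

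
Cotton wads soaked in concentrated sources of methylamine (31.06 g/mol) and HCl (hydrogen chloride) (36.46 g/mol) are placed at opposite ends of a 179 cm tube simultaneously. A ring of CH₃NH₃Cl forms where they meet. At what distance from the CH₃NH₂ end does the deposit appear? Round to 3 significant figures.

93.1 cm

Graham's law gives d_CH₃NH₂/d_HCl = rate_CH₃NH₂/rate_HCl = √(M_HCl/M_CH₃NH₂) = √(36.46/31.06) = 1.083.
With d_CH₃NH₂ + d_HCl = 179 cm, d_HCl = 179/(1 + 1.083) = 85.92 cm.
d_CH₃NH₂ = 179 − 85.92 = 93.1 cm.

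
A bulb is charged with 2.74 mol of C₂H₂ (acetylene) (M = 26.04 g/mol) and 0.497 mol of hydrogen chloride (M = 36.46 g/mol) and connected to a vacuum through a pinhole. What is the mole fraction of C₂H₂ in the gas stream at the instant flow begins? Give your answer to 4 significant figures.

0.8671

The effusion rate of species i is ∝ p_i/√M_i ∝ n_i/√M_i.
x_C₂H₂(eff) = (n_C₂H₂/√M_C₂H₂) / (n_C₂H₂/√M_C₂H₂ + n_HCl/√M_HCl)
= (2.74/√26.04) / (2.74/√26.04 + 0.497/√36.46) = 0.5369/(0.5369 + 0.08231) = 0.8671.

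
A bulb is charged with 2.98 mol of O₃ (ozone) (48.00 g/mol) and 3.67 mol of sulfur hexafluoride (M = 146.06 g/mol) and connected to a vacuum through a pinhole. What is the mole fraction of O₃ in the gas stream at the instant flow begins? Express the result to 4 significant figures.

0.5862

Rate_i ∝ x_i/√M_i (Graham's law weighted by mole fraction), so the effusate composition follows n_i/√M_i.
So x_O₃ in the escaping gas = (n_O₃/√M_O₃) / Σ(n_i/√M_i)
= (2.98/√48.00) / (2.98/√48.00 + 3.67/√146.06) = 0.4301/(0.4301 + 0.3037) = 0.5862.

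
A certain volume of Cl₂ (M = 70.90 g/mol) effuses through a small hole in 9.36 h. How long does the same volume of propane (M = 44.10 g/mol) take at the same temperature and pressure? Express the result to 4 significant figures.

From Graham's law, t_C₃H₈/t_Cl₂ = √(M_C₃H₈/M_Cl₂) = √(44.10/70.90) = √0.6220 = 0.7887.
So the time for C₃H₈ is 9.36 × 0.7887 = 7.382 h.

7.382 h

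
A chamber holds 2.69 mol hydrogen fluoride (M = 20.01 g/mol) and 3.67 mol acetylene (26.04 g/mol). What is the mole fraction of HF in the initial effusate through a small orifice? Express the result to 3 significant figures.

Each component's effusion rate ∝ (its partial pressure)·(1/√M) ∝ n_i/√M_i.
x_HF(eff) = (n_HF/√M_HF) / (n_HF/√M_HF + n_C₂H₂/√M_C₂H₂)
= (2.69/√20.01) / (2.69/√20.01 + 3.67/√26.04) = 0.6014/(0.6014 + 0.7192) = 0.455.

0.455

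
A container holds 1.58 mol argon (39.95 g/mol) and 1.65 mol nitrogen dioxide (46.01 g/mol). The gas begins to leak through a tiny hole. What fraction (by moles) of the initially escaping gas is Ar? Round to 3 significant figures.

0.507

Rate_i ∝ x_i/√M_i (Graham's law weighted by mole fraction), so the effusate composition follows n_i/√M_i.
So x_Ar in the escaping gas = (n_Ar/√M_Ar) / Σ(n_i/√M_i)
= (1.58/√39.95) / (1.58/√39.95 + 1.65/√46.01) = 0.2500/(0.2500 + 0.2433) = 0.507.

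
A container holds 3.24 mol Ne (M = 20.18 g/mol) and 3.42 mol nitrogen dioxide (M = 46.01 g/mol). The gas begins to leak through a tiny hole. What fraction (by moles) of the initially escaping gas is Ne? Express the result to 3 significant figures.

0.589

Effusion rate of each component ∝ n_i/√M_i (partial pressure × 1/√M).
Mole fraction of Ne in the effusate = (n_Ne/√M_Ne) / (n_Ne/√M_Ne + n_NO₂/√M_NO₂)
= (3.24/√20.18) / (3.24/√20.18 + 3.42/√46.01) = 0.7212/(0.7212 + 0.5042) = 0.589.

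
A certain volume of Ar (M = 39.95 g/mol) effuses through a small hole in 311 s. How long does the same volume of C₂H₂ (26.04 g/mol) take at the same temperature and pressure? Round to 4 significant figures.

Graham's law gives t_C₂H₂/t_Ar = √(M_C₂H₂/M_Ar) = √(26.04/39.95) = √0.6518 = 0.8074.
So the time for C₂H₂ is 311 × 0.8074 = 251.1 s.

251.1 s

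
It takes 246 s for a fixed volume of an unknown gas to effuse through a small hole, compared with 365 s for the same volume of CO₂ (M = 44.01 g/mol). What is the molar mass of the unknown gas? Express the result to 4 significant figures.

19.99 g/mol

Using Graham's law: t_X/t_CO₂ = √(M_X/M_CO₂).
246/365 = 0.6740 = √(M_X/44.01)
M_X = 44.01 × 0.6740² = 44.01 × 0.4542 = 19.99 g/mol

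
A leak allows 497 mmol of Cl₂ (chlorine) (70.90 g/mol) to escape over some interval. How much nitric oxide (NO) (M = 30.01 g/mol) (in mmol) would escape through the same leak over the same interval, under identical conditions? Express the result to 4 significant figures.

763.9 mmol

Using Graham's law: rate_NO/rate_Cl₂ = √(M_Cl₂/M_NO) = √(70.90/30.01) = √2.363 = 1.537.
So the amount for NO is 497 × 1.537 = 763.9 mmol.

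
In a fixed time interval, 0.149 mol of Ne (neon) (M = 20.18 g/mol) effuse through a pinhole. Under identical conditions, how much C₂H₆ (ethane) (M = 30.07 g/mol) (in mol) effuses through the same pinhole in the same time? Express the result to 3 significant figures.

0.122 mol

Since effusion rate ∝ 1/√M, rate_C₂H₆/rate_Ne = √(M_Ne/M_C₂H₆) = √(20.18/30.07) = √0.6711 = 0.8192.
So the amount for C₂H₆ is 0.149 × 0.8192 = 0.122 mol.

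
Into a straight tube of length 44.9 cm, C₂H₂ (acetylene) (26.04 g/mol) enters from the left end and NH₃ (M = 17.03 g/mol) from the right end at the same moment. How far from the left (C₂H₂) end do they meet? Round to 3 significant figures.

Graham's law gives d_C₂H₂/d_NH₃ = rate_C₂H₂/rate_NH₃ = √(M_NH₃/M_C₂H₂) = √(17.03/26.04) = 0.8087.
With d_C₂H₂ + d_NH₃ = 44.9 cm, d_NH₃ = 44.9/(1 + 0.8087) = 24.82 cm.
d_C₂H₂ = 44.9 − 24.82 = 20.1 cm.

20.1 cm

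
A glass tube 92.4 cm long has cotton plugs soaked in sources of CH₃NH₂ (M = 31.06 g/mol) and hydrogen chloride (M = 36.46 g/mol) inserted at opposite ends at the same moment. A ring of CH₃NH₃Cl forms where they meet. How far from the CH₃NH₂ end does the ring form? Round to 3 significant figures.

48.1 cm

Graham's law gives d_CH₃NH₂/d_HCl = rate_CH₃NH₂/rate_HCl = √(M_HCl/M_CH₃NH₂) = √(36.46/31.06) = 1.083.
With d_CH₃NH₂ + d_HCl = 92.4 cm, d_HCl = 92.4/(1 + 1.083) = 44.35 cm.
d_CH₃NH₂ = 92.4 − 44.35 = 48.1 cm.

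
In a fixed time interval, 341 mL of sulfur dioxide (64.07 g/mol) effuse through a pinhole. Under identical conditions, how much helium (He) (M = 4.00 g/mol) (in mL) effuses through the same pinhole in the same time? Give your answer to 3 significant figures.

Graham's law gives rate_He/rate_SO₂ = √(M_SO₂/M_He) = √(64.07/4.00) = √16.02 = 4.002.
So the volume for He is 341 × 4.002 = 1360 mL.

1360 mL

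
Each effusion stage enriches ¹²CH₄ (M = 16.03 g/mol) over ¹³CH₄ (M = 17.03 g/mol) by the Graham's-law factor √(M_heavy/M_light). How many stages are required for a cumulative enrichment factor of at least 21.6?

102

With α = √(17.03/16.03) per stage, ln α = ½ ln(1.06238) = 0.03026.
Need α^N ≥ 21.6 ⇒ N ≥ ln(21.6) / ln α = 3.073 / 0.03026 = 101.55.
Rounding up, N = 102 stages.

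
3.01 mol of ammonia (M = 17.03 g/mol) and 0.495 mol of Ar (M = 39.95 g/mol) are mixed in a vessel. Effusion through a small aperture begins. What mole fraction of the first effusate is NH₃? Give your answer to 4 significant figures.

Rate_i ∝ x_i/√M_i (Graham's law weighted by mole fraction), so the effusate composition follows n_i/√M_i.
x_NH₃(eff) = (n_NH₃/√M_NH₃) / (n_NH₃/√M_NH₃ + n_Ar/√M_Ar)
= (3.01/√17.03) / (3.01/√17.03 + 0.495/√39.95) = 0.7294/(0.7294 + 0.07832) = 0.9030.

0.9030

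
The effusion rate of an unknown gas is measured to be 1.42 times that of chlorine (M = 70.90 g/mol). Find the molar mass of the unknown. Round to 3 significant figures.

From Graham's law, rate_X/rate_Cl₂ = √(M_Cl₂/M_X).
1.42 = √(70.90/M_X)
M_X = 70.90 / 1.42² = 70.90 / 2.016 = 35.2 g/mol

35.2 g/mol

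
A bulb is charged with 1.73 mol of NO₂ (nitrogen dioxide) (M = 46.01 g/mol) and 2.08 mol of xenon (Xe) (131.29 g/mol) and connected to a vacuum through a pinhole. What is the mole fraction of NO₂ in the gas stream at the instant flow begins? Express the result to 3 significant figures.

The effusion rate of species i is ∝ p_i/√M_i ∝ n_i/√M_i.
Mole fraction of NO₂ in the effusate = (n_NO₂/√M_NO₂) / (n_NO₂/√M_NO₂ + n_Xe/√M_Xe)
= (1.73/√46.01) / (1.73/√46.01 + 2.08/√131.29) = 0.2550/(0.2550 + 0.1815) = 0.584.

0.584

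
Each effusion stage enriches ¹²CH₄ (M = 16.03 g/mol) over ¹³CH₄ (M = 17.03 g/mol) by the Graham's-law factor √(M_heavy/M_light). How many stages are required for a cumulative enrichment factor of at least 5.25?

55

Single-stage factor α = √(17.03/16.03), so ln α = ½ ln(1.06238) = 0.03026.
Need α^N ≥ 5.25 ⇒ N ≥ ln(5.25) / ln α = 1.658 / 0.03026 = 54.80.
Rounding up, N = 55 stages.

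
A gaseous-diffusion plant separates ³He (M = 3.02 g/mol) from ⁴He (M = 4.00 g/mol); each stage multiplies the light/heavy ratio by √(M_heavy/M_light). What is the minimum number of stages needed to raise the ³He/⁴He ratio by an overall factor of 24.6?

With α = √(4.00/3.02) per stage, ln α = ½ ln(1.32450) = 0.1405.
Need α^N ≥ 24.6 ⇒ N ≥ ln(24.6) / ln α = 3.203 / 0.1405 = 22.79.
Minimum whole number of stages: N = 23.

23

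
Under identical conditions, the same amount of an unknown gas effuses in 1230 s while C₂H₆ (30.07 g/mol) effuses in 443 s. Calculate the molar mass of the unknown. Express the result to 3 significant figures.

Using Graham's law: t_X/t_C₂H₆ = √(M_X/M_C₂H₆).
1230/443 = 2.777 = √(M_X/30.07)
M_X = 30.07 × 2.777² = 30.07 × 7.709 = 232 g/mol

232 g/mol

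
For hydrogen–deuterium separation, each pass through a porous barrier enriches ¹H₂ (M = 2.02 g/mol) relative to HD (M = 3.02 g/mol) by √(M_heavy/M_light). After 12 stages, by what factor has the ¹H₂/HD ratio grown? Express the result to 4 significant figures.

11.17

The single-stage factor is √(M_heavy/M_light), so 12 stages give [√(3.02/2.02)]^12 = (3.02/2.02)^(12/2).
= 1.49505^6 = 11.17.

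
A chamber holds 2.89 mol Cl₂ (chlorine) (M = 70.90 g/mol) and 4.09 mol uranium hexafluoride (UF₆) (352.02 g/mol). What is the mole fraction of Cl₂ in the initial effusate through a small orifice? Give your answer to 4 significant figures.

Each component's effusion rate ∝ (its partial pressure)·(1/√M) ∝ n_i/√M_i.
x_Cl₂(eff) = (n_Cl₂/√M_Cl₂) / (n_Cl₂/√M_Cl₂ + n_UF₆/√M_UF₆)
= (2.89/√70.90) / (2.89/√70.90 + 4.09/√352.02) = 0.3432/(0.3432 + 0.2180) = 0.6116.

0.6116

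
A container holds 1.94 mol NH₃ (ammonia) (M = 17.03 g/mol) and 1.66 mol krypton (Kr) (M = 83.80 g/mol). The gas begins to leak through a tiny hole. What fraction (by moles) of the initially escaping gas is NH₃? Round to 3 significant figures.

0.722

Each component's effusion rate ∝ (its partial pressure)·(1/√M) ∝ n_i/√M_i.
x_NH₃(eff) = (n_NH₃/√M_NH₃) / (n_NH₃/√M_NH₃ + n_Kr/√M_Kr)
= (1.94/√17.03) / (1.94/√17.03 + 1.66/√83.80) = 0.4701/(0.4701 + 0.1813) = 0.722.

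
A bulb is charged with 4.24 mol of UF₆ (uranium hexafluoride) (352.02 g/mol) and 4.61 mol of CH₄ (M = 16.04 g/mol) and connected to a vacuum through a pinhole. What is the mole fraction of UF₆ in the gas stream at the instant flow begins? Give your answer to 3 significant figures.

0.164

Effusion rate of each component ∝ n_i/√M_i (partial pressure × 1/√M).
So x_UF₆ in the escaping gas = (n_UF₆/√M_UF₆) / Σ(n_i/√M_i)
= (4.24/√352.02) / (4.24/√352.02 + 4.61/√16.04) = 0.2260/(0.2260 + 1.151) = 0.164.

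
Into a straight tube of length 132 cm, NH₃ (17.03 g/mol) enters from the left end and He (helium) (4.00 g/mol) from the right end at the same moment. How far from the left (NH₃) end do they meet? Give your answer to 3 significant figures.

Distances travelled in equal time are proportional to diffusion rates, so d_NH₃/d_He = √(M_He/M_NH₃) = √(4.00/17.03) = 0.4846.
With d_NH₃ + d_He = 132 cm, d_He = 132/(1 + 0.4846) = 88.91 cm.
d_NH₃ = 132 − 88.91 = 43.1 cm.

43.1 cm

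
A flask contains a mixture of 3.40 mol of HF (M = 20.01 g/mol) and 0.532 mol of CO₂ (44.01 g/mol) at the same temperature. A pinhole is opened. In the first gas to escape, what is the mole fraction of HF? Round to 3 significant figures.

0.905

Each component's effusion rate ∝ (its partial pressure)·(1/√M) ∝ n_i/√M_i.
So x_HF in the escaping gas = (n_HF/√M_HF) / Σ(n_i/√M_i)
= (3.40/√20.01) / (3.40/√20.01 + 0.532/√44.01) = 0.7601/(0.7601 + 0.08019) = 0.905.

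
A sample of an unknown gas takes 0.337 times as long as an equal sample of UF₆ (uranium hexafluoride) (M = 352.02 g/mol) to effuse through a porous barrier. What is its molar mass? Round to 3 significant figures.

40.0 g/mol

Since effusion rate ∝ 1/√M, t_X/t_UF₆ = √(M_X/M_UF₆).
0.337 = √(M_X/352.02)
M_X = 352.02 × 0.337² = 352.02 × 0.1136 = 40.0 g/mol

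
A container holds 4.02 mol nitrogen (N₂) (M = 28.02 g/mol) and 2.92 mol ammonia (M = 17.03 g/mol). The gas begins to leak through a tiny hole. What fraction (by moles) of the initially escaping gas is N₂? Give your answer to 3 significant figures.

The effusion rate of species i is ∝ p_i/√M_i ∝ n_i/√M_i.
So x_N₂ in the escaping gas = (n_N₂/√M_N₂) / Σ(n_i/√M_i)
= (4.02/√28.02) / (4.02/√28.02 + 2.92/√17.03) = 0.7594/(0.7594 + 0.7076) = 0.518.

0.518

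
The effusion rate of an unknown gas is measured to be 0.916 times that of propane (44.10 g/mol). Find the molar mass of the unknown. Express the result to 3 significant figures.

52.6 g/mol

Using Graham's law: rate_X/rate_C₃H₈ = √(M_C₃H₈/M_X).
0.916 = √(44.10/M_X)
M_X = 44.10 / 0.916² = 44.10 / 0.8391 = 52.6 g/mol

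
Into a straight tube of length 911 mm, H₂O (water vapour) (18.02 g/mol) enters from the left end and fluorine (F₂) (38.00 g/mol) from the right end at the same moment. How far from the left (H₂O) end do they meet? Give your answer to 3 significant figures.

539 mm

Distances travelled in equal time are proportional to diffusion rates, so d_H₂O/d_F₂ = √(M_F₂/M_H₂O) = √(38.00/18.02) = 1.452.
With d_H₂O + d_F₂ = 911 mm, d_F₂ = 911/(1 + 1.452) = 371.5 mm.
d_H₂O = 911 − 371.5 = 539 mm.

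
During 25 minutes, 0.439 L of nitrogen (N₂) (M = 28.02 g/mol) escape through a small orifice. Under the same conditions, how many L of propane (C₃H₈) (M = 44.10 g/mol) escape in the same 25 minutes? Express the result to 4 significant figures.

By Graham's law, rate_C₃H₈/rate_N₂ = √(M_N₂/M_C₃H₈) = √(28.02/44.10) = √0.6354 = 0.7971.
So the volume for C₃H₈ is 0.439 × 0.7971 = 0.3499 L.

0.3499 L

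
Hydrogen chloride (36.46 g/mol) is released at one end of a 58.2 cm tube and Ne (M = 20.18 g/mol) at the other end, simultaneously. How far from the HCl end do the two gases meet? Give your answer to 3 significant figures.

24.8 cm

In equal time, each gas travels a distance ∝ its rate ∝ 1/√M, so d_HCl/d_Ne = √(M_Ne/M_HCl) = √(20.18/36.46) = 0.7440.
With d_HCl + d_Ne = 58.2 cm, d_Ne = 58.2/(1 + 0.7440) = 33.37 cm.
d_HCl = 58.2 − 33.37 = 24.8 cm.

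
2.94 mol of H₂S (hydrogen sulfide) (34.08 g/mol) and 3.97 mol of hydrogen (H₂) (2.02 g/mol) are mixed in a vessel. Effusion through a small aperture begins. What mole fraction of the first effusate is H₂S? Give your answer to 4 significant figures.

0.1528

The effusion rate of species i is ∝ p_i/√M_i ∝ n_i/√M_i.
So x_H₂S in the escaping gas = (n_H₂S/√M_H₂S) / Σ(n_i/√M_i)
= (2.94/√34.08) / (2.94/√34.08 + 3.97/√2.02) = 0.5036/(0.5036 + 2.793) = 0.1528.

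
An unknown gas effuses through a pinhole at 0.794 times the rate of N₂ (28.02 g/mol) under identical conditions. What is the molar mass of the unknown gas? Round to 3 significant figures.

44.4 g/mol

By Graham's law, rate_X/rate_N₂ = √(M_N₂/M_X).
0.794 = √(28.02/M_X)
M_X = 28.02 / 0.794² = 28.02 / 0.6304 = 44.4 g/mol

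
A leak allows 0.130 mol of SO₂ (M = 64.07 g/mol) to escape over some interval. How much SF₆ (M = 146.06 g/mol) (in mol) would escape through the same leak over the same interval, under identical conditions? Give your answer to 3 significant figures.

0.0861 mol

Since effusion rate ∝ 1/√M, rate_SF₆/rate_SO₂ = √(M_SO₂/M_SF₆) = √(64.07/146.06) = √0.4387 = 0.6623.
So the amount for SF₆ is 0.130 × 0.6623 = 0.0861 mol.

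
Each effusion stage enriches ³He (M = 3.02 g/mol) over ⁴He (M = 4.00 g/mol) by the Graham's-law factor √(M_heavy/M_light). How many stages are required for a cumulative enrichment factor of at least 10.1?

With α = √(4.00/3.02) per stage, ln α = ½ ln(1.32450) = 0.1405.
Need α^N ≥ 10.1 ⇒ N ≥ ln(10.1) / ln α = 2.313 / 0.1405 = 16.46.
So at least 17 stages are needed.

17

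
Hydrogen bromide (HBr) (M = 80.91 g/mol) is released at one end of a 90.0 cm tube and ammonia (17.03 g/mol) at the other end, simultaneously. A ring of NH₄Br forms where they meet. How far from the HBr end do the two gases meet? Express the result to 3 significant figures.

In equal time, each gas travels a distance ∝ its rate ∝ 1/√M, so d_HBr/d_NH₃ = √(M_NH₃/M_HBr) = √(17.03/80.91) = 0.4588.
With d_HBr + d_NH₃ = 90.0 cm, d_NH₃ = 90.0/(1 + 0.4588) = 61.70 cm.
d_HBr = 90.0 − 61.70 = 28.3 cm.

28.3 cm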